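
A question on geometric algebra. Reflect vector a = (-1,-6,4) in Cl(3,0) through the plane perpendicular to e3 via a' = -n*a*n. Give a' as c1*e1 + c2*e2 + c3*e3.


Reflection formula: a' = -n*a*n, with n = e3 (unit vector, n^2 = 1).
For reflection through hyperplane perp to e3:
The component along e3 flips sign, others stay.
a = (-1, -6, 4)
a' = (-1, -6, -4)
a' = -1*e1 - 6*e2 - 4*e3


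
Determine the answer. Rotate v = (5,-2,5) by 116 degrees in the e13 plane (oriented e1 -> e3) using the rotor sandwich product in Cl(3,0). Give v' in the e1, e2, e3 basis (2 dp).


Rotor R = cos(58deg) - sin(58deg)*e13
Rotation angle theta = 2 * 58 = 116 degrees in the e13 plane (e1 -> e3).
The component perpendicular to the plane (e2) is invariant: v'_2 = v2 = -2.00
cos(116deg) = -0.4384, sin(116deg) = 0.8988
v'_1 = v1*cos(theta) - v3*sin(theta) = 5*(-0.4384) - 5*0.8988 = -6.69
v'_3 = v1*sin(theta) + v3*cos(theta) = 5*0.8988 + 5*(-0.4384) = 2.30
v' = -6.69*e1 - 2.00*e2 + 2.30*e3


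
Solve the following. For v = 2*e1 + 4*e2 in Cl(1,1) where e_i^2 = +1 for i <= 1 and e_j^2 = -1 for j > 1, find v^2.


v^2 = sum of c_i^2 * e_i^2
Positive signature terms (e_i^2 = +1): 2^2 = 4
Negative signature terms (e_j^2 = -1): 4^2 = 16
v^2 = 4 - 16 = -12


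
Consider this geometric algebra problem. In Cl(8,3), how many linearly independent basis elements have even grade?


Even subalgebra dimension = 2^(n-1)
n = 8 + 3 = 11
2^(11 - 1) = 2^10 = 1024
Verification: sum of C(11,k) for even k = 1 + 55 + 330 + 462 + 165 + 11 = 1024
Result = 1024


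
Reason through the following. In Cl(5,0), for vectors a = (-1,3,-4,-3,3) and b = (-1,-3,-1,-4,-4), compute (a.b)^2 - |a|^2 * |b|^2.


a . b = (-1)*(-1) + 3*(-3) + (-4)*(-1) + (-3)*(-4) + 3*(-4)
= 1 + (-9) + 4 + 12 + (-12) = -4
|a|^2 = (-1)^2 + 3^2 + (-4)^2 + (-3)^2 + 3^2 = 44
|b|^2 = (-1)^2 + (-3)^2 + (-1)^2 + (-4)^2 + (-4)^2 = 43
(a.b)^2 = (-4)^2 = 16
|a|^2 * |b|^2 = 44 * 43 = 1892
Result = 16 - 1892 = -1876


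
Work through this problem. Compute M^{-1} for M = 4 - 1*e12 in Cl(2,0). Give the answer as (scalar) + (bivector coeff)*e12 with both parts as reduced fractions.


M = 4 - 1*e12, where e12^2 = -1.
Since M commutes with its reverse ~M = a - b*e12, M * ~M = a^2 - b^2*e12^2 = a^2 + b^2.
So M^{-1} = ~M / (a^2 + b^2) = (a - b*e12)/(a^2 + b^2).
a^2 + b^2 = 16 + 1 = 17
Scalar part = 4/17 = 4/17
Bivector coeff = 1/17 = 1/17
M^{-1} = 4/17 + 1/17*e12


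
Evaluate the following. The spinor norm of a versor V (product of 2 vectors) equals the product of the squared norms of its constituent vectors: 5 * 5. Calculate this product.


Spinor norm N(V) = |v1|^2 * |v2|^2 * ... * |v2|^2
= 5 * 5
Running product: 5, 25
N(V) = 25


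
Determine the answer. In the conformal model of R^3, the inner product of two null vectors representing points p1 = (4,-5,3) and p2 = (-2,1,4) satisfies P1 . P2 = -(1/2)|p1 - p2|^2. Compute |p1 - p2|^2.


p1 - p2 = (6, -6, -1)
|p1 - p2|^2 = 6^2 + (-6)^2 + (-1)^2
= 36 + 36 + 1
= 73


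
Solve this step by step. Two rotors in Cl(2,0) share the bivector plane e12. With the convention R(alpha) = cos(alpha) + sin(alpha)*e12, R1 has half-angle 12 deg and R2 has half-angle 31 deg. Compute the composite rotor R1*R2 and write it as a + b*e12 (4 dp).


Same-plane rotors commute and their half-angles add:
R1*R2 = cos(a1 + a2) + sin(a1 + a2)*e12.
a1 + a2 = 12 + 31 = 43 deg
cos(43 deg) = 0.7314
sin(43 deg) = 0.6820
R1*R2 = 0.7314 + 0.6820*e12


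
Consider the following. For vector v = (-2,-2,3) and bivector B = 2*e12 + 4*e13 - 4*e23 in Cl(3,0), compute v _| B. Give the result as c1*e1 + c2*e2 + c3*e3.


Left contraction v _| B = <vB>_1 (grade-1 part of the geometric product vB).
Using e1_|e12 = e2, e2_|e12 = -e1, e1_|e13 = e3, e3_|e13 = -e1, e2_|e23 = e3, e3_|e23 = -e2:
e1 coeff: -v2*b12 - v3*b13 = -(-2)*(2) - (3)*(4) = -8
e2 coeff: v1*b12 - v3*b23 = (-2)*(2) - (3)*(-4) = 8
e3 coeff: v1*b13 + v2*b23 = (-2)*(4) + (-2)*(-4) = 0
v _| B = -8*e1 + 8*e2 + 0*e3


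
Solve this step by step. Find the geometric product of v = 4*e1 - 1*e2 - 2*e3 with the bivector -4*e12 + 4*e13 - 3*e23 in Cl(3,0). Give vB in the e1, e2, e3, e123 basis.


vB has grade-1 (vector) and grade-3 (trivector) parts: vB = (v _| B) + (v ^ B).
Vector part <vB>_1:
  e1: -v2*b12 - v3*b13 = -(-1)*(-4) - (-2)*(4) = 4
  e2: v1*b12 - v3*b23 = (4)*(-4) - (-2)*(-3) = -22
  e3: v1*b13 + v2*b23 = (4)*(4) + (-1)*(-3) = 19
Trivector part <vB>_3:
  e123: v1*b23 - v2*b13 + v3*b12 = (4)*(-3) - (-1)*(4) + (-2)*(-4) = 0
vB = 4*e1 - 22*e2 + 19*e3 + 0*e123


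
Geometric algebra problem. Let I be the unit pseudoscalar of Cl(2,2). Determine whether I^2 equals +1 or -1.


The pseudoscalar I = e1...e_n (product of all n generators) of Cl(p,q) satisfies I^2 = (-1)^(q + n(n-1)/2).
p = 2, q = 2, n = p + q = 4
n(n-1)/2 = 4 * 3 / 2 = 6
Exponent = q + n(n-1)/2 = 2 + 6 = 8
I^2 = (-1)^8 = +1


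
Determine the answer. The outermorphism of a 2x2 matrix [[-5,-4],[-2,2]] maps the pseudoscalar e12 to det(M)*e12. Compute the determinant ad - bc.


The outermorphism of a linear map f sends e1^e2 to f(e1)^f(e2).
f(e1) = -5*e1 - 2*e2
f(e2) = -4*e1 + 2*e2
f(e1) ^ f(e2) = (-5*e1 - 2*e2) ^ (-4*e1 + 2*e2)
= (-5)*2*e12 + (-2)*(-4)*e21
= (-10 - 8)*e12
= -18*e12
Coefficient = -18


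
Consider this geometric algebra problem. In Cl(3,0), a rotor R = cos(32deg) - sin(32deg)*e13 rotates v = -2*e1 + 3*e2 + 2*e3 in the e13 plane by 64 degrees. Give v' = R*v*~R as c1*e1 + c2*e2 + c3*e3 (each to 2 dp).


Rotor R = cos(32deg) - sin(32deg)*e13
Rotation angle theta = 2 * 32 = 64 degrees in the e13 plane (e1 -> e3).
The component perpendicular to the plane (e2) is invariant: v'_2 = v2 = 3.00
cos(64deg) = 0.4384, sin(64deg) = 0.8988
v'_1 = v1*cos(theta) - v3*sin(theta) = -2*0.4384 - 2*0.8988 = -2.67
v'_3 = v1*sin(theta) + v3*cos(theta) = -2*0.8988 + 2*0.4384 = -0.92
v' = -2.67*e1 + 3.00*e2 - 0.92*e3


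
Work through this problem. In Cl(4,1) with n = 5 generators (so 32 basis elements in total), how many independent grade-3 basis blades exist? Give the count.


Number of grade-k basis blades in Cl(p,q) with n = p + q is C(n, k).
n = 4 + 1 = 5
C(5, 3) = 5! / (3! * 2!)
= 120 / (6 * 2)
= 10


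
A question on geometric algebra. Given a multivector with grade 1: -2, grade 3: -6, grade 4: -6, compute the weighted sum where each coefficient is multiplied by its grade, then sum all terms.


Grade-weighted sum = sum of grade_k * coefficient_k
1*(-2) = -2
3*(-6) = -18
4*(-6) = -24
Total = -2 + (-18) + (-24) = -44


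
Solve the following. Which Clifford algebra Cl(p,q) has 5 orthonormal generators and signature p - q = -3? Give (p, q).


We need p + q = 5 and p - q = -3.
Adding: 2p = 5 + (-3) = 2, so p = 1.
Then q = 5 - 1 = 4.
(p, q) = (1, 4)


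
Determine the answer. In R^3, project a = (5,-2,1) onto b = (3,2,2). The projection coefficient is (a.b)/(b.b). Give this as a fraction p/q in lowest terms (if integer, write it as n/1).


Projection coefficient = (a . b) / (b . b)
a . b = 5*3 + (-2)*2 + 1*2
= 15 + (-4) + 2 = 13
b . b = 3^2 + 2^2 + 2^2
= 9 + 4 + 4 = 17
Coefficient = 13/17
In lowest terms: 13/17


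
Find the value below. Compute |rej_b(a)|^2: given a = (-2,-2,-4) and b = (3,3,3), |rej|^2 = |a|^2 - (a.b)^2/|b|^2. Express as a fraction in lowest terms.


|a|^2 = (-2)^2 + (-2)^2 + (-4)^2 = 24
|b|^2 = 3^2 + 3^2 + 3^2 = 27
a . b = (-2)*3 + (-2)*3 + (-4)*3 = -24
(a.b)^2 = (-24)^2 = 576
|rej|^2 = 24 - 576/27
= (648 - 576)/27
= 72/27
In lowest terms: 8/3


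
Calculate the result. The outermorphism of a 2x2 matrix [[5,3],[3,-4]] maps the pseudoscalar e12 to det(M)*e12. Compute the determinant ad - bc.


The outermorphism of a linear map f sends e1^e2 to f(e1)^f(e2).
f(e1) = 5*e1 + 3*e2
f(e2) = 3*e1 - 4*e2
f(e1) ^ f(e2) = (5*e1 + 3*e2) ^ (3*e1 - 4*e2)
= 5*(-4)*e12 + 3*3*e21
= (-20 - 9)*e12
= -29*e12
Coefficient = -29


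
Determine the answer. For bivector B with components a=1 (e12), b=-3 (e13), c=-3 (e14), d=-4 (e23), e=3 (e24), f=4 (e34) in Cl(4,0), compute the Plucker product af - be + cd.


Plucker relation: af - be + cd
a*f = 1*4 = 4
b*e = (-3)*3 = -9
c*d = (-3)*(-4) = 12
af - be + cd = 4 - (-9) + 12
= 25


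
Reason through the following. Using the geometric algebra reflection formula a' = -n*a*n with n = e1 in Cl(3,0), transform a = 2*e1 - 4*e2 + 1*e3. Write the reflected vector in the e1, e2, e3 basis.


Reflection formula: a' = -n*a*n, with n = e1 (unit vector, n^2 = 1).
For reflection through hyperplane perp to e1:
The component along e1 flips sign, others stay.
a = (2, -4, 1)
a' = (-2, -4, 1)
a' = -2*e1 - 4*e2 + 1*e3


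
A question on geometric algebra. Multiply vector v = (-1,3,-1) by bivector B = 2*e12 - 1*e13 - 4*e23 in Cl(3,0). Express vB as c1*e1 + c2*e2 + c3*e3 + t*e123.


vB has grade-1 (vector) and grade-3 (trivector) parts: vB = (v _| B) + (v ^ B).
Vector part <vB>_1:
  e1: -v2*b12 - v3*b13 = -(3)*(2) - (-1)*(-1) = -7
  e2: v1*b12 - v3*b23 = (-1)*(2) - (-1)*(-4) = -6
  e3: v1*b13 + v2*b23 = (-1)*(-1) + (3)*(-4) = -11
Trivector part <vB>_3:
  e123: v1*b23 - v2*b13 + v3*b12 = (-1)*(-4) - (3)*(-1) + (-1)*(2) = 5
vB = -7*e1 - 6*e2 - 11*e3 + 5*e123


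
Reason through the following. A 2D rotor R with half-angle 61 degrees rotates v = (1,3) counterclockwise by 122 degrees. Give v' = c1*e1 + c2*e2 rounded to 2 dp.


Rotor R = cos(61deg) - sin(61deg)*e12
Rotation angle theta = 2 * 61 = 122 degrees
v' = R*v*~R rotates v by theta.
cos(122deg) = -0.5299, sin(122deg) = 0.8480
v'_1 = 1*cos(122deg) - 3*sin(122deg)
= 1*(-0.5299) - 3*0.8480
= -3.07
v'_2 = 1*sin(122deg) + 3*cos(122deg)
= 1*0.8480 + 3*(-0.5299)
= -0.74
v' = -3.07*e1 - 0.74*e2


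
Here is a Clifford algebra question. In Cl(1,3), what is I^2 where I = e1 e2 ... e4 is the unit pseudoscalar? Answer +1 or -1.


The pseudoscalar I = e1...e_n (product of all n generators) of Cl(p,q) satisfies I^2 = (-1)^(q + n(n-1)/2).
p = 1, q = 3, n = p + q = 4
n(n-1)/2 = 4 * 3 / 2 = 6
Exponent = q + n(n-1)/2 = 3 + 6 = 9
I^2 = (-1)^9 = -1


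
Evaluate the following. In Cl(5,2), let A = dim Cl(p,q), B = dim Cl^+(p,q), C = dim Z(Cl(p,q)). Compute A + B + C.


n = 5 + 2 = 7
Total dim = 2^7 = 128
Even subalgebra dim = 2^6 = 64
n is odd, so center dim = 2
Sum = 128 + 64 + 2 = 194


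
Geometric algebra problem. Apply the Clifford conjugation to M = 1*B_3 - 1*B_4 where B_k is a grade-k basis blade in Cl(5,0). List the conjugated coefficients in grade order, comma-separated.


Clifford conjugate sign for grade k: (-1)^(k(k+1)/2)
Grade 3: (-1)^(3*4/2) = (-1)^6 = 1, coeff 1 -> 1
Grade 4: (-1)^(4*5/2) = (-1)^10 = 1, coeff -1 -> -1
Conjugated coefficients: 1, -1


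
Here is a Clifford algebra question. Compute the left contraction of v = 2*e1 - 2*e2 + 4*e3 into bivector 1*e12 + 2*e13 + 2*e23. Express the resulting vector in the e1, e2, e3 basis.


Left contraction v _| B = <vB>_1 (grade-1 part of the geometric product vB).
Using e1_|e12 = e2, e2_|e12 = -e1, e1_|e13 = e3, e3_|e13 = -e1, e2_|e23 = e3, e3_|e23 = -e2:
e1 coeff: -v2*b12 - v3*b13 = -(-2)*(1) - (4)*(2) = -6
e2 coeff: v1*b12 - v3*b23 = (2)*(1) - (4)*(2) = -6
e3 coeff: v1*b13 + v2*b23 = (2)*(2) + (-2)*(2) = 0
v _| B = -6*e1 - 6*e2 + 0*e3


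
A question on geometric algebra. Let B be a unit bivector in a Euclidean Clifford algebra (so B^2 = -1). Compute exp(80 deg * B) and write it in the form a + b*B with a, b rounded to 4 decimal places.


For a unit bivector B with B^2 = -1, the exponential series gives
e^(theta*B) = cos(theta) + sin(theta)*B (the GA analogue of Euler's formula).
theta = 80 degrees = 1.396263 rad
cos(80 deg) = 0.1736
sin(80 deg) = 0.9848
exp(theta*B) = 0.1736 + 0.9848*B


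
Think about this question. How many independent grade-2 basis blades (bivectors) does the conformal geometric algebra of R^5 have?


The conformal model of R^5 uses Cl(6,1) with m = 5 + 2 = 7 generators.
Number of grade-2 blades = C(m, 2) = C(7, 2)
= 7*6/2 = 21


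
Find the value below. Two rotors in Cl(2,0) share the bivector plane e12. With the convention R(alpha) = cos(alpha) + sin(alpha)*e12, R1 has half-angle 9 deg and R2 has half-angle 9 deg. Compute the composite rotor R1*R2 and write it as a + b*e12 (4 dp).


Same-plane rotors commute and their half-angles add:
R1*R2 = cos(a1 + a2) + sin(a1 + a2)*e12.
a1 + a2 = 9 + 9 = 18 deg
cos(18 deg) = 0.9511
sin(18 deg) = 0.3090
R1*R2 = 0.9511 + 0.3090*e12


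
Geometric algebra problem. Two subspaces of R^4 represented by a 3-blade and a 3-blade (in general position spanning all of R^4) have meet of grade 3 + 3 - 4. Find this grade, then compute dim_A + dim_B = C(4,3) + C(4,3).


Meet grade = grade(A) + grade(B) - n
= 3 + 3 - 4 = 2
C(4,3) = 4
C(4,3) = 4
dim_A + dim_B = 4 + 4 = 8


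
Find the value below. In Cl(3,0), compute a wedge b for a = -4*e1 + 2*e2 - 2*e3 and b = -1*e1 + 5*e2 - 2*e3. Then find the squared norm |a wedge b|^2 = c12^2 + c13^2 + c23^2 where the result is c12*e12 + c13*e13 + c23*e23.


a wedge b = (a1*b2 - a2*b1)*e12 + (a1*b3 - a3*b1)*e13 + (a2*b3 - a3*b2)*e23
e12 coeff: (-4)*5 - 2*(-1) = -20 - (-2) = -18
e13 coeff: (-4)*(-2) - (-2)*(-1) = 8 - 2 = 6
e23 coeff: 2*(-2) - (-2)*5 = -4 - (-10) = 6
|a wedge b|^2 = (-18)^2 + 6^2 + 6^2
= 324 + 36 + 36
= 396


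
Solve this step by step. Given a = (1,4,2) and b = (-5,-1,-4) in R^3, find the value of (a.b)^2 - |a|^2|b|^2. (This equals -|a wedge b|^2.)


a . b = 1*(-5) + 4*(-1) + 2*(-4)
= -5 + (-4) + (-8) = -17
|a|^2 = 1^2 + 4^2 + 2^2 = 21
|b|^2 = (-5)^2 + (-1)^2 + (-4)^2 = 42
(a.b)^2 = (-17)^2 = 289
|a|^2 * |b|^2 = 21 * 42 = 882
Result = 289 - 882 = -593


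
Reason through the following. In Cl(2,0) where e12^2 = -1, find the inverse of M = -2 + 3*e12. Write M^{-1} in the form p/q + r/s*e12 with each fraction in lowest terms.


M = -2 + 3*e12, where e12^2 = -1.
Since M commutes with its reverse ~M = a - b*e12, M * ~M = a^2 - b^2*e12^2 = a^2 + b^2.
So M^{-1} = ~M / (a^2 + b^2) = (a - b*e12)/(a^2 + b^2).
a^2 + b^2 = 4 + 9 = 13
Scalar part = -2/13 = -2/13
Bivector coeff = -3/13 = -3/13
M^{-1} = -2/13 - 3/13*e12


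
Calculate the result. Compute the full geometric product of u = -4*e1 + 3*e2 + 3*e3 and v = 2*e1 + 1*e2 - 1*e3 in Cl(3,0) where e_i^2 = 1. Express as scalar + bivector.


In Cl(3,0): e_i^2 = 1, e_ie_j = -e_je_i for i != j.
Scalar part = u . v = (-4)*2 + 3*1 + 3*(-1)
= -8 + 3 + (-3) = -8
e12 coeff = (-4)*1 - 3*2 = -4 - 6 = -10
e13 coeff = (-4)*(-1) - 3*2 = 4 - 6 = -2
e23 coeff = 3*(-1) - 3*1 = -3 - 3 = -6
uv = -8 - 10*e12 - 2*e13 - 6*e23


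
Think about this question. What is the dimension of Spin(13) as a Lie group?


Spin(n) double-covers SO(n); both have Lie algebra so(n) of dimension n(n-1)/2.
n = 13
n(n-1) = 13 * 12 = 156
dim Spin(13) = 156/2 = 78


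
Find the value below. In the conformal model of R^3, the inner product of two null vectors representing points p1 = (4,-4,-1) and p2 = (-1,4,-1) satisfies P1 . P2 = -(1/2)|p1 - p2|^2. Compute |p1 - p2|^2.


p1 - p2 = (5, -8, 0)
|p1 - p2|^2 = 5^2 + (-8)^2 + 0^2
= 25 + 64 + 0
= 89


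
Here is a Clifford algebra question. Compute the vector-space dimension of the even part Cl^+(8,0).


Even subalgebra dimension = 2^(n-1)
n = 8 + 0 = 8
2^(8 - 1) = 2^7 = 128
Verification: sum of C(8,k) for even k = 1 + 28 + 70 + 28 + 1 = 128
Result = 128


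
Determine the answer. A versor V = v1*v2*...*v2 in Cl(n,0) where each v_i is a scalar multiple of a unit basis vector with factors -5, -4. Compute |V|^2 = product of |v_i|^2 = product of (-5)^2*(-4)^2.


Each vector v_i has |v_i|^2 = s_i^2
Squared scales: (-5)^2 = 25, (-4)^2 = 16
|V|^2 = 25 * 16
= 400


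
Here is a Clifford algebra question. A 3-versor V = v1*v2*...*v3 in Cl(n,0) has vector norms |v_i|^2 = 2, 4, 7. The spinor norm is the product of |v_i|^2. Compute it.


Spinor norm N(V) = |v1|^2 * |v2|^2 * ... * |v3|^2
= 2 * 4 * 7
Running product: 2, 8, 56
N(V) = 56


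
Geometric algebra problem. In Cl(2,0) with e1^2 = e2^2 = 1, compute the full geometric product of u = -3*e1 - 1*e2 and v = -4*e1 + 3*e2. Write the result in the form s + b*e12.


Expand: (-3*e1 - 1*e2)(-4*e1 + 3*e2)
= (-3)*(-4)*e1e1 + (-3)*3*e1e2 + (-1)*(-4)*e2e1 + (-1)*3*e2e2
Using e1^2 = e2^2 = 1, e2e1 = -e1e2:
Scalar part s = (-3)*(-4) + (-1)*3 = 12 + (-3) = 9
Bivector part b = (-3)*3 - (-1)*(-4) = -9 - 4 = -13
uv = 9 - 13*e12


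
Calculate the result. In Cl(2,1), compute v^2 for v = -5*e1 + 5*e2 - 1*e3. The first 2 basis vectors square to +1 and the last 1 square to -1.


v^2 = sum of c_i^2 * e_i^2
Positive signature terms (e_i^2 = +1): (-5)^2 + 5^2 = 50
Negative signature terms (e_j^2 = -1): (-1)^2 = 1
v^2 = 50 - 1 = 49


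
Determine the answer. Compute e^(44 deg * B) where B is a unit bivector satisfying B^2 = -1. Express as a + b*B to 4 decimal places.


For a unit bivector B with B^2 = -1, the exponential series gives
e^(theta*B) = cos(theta) + sin(theta)*B (the GA analogue of Euler's formula).
theta = 44 degrees = 0.767945 rad
cos(44 deg) = 0.7193
sin(44 deg) = 0.6947
exp(theta*B) = 0.7193 + 0.6947*B


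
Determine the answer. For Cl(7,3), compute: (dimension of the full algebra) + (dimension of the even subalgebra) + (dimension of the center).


n = 7 + 3 = 10
Total dim = 2^10 = 1024
Even subalgebra dim = 2^9 = 512
n is even, so center dim = 1
Sum = 1024 + 512 + 1 = 1537


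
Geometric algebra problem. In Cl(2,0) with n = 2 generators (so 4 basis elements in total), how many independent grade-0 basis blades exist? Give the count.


Number of grade-k basis blades in Cl(p,q) with n = p + q is C(n, k).
n = 2 + 0 = 2
C(2, 0) = 2! / (0! * 2!)
= 2 / (1 * 2)
= 1


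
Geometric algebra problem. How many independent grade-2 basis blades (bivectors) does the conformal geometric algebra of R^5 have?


The conformal model of R^5 uses Cl(6,1) with m = 5 + 2 = 7 generators.
Number of grade-2 blades = C(m, 2) = C(7, 2)
= 7*6/2 = 21


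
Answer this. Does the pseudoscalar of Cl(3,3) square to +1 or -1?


The pseudoscalar I = e1...e_n (product of all n generators) of Cl(p,q) satisfies I^2 = (-1)^(q + n(n-1)/2).
p = 3, q = 3, n = p + q = 6
n(n-1)/2 = 6 * 5 / 2 = 15
Exponent = q + n(n-1)/2 = 3 + 15 = 18
I^2 = (-1)^18 = +1


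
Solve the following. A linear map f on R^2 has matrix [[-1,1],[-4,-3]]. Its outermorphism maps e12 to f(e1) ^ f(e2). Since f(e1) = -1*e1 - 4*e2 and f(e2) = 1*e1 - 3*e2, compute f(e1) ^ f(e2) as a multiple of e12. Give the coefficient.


The outermorphism of a linear map f sends e1^e2 to f(e1)^f(e2).
f(e1) = -1*e1 - 4*e2
f(e2) = 1*e1 - 3*e2
f(e1) ^ f(e2) = (-1*e1 - 4*e2) ^ (1*e1 - 3*e2)
= (-1)*(-3)*e12 + (-4)*1*e21
= (3 - (-4))*e12
= 7*e12
Coefficient = 7


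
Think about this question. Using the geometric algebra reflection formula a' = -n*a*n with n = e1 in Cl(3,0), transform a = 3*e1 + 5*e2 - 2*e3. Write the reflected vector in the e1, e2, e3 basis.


Reflection formula: a' = -n*a*n, with n = e1 (unit vector, n^2 = 1).
For reflection through hyperplane perp to e1:
The component along e1 flips sign, others stay.
a = (3, 5, -2)
a' = (-3, 5, -2)
a' = -3*e1 + 5*e2 - 2*e3


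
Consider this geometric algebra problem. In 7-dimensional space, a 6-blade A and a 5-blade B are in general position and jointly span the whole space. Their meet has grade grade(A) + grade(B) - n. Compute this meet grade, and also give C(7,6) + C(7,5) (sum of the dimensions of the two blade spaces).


Meet grade = grade(A) + grade(B) - n
= 6 + 5 - 7 = 4
C(7,6) = 7
C(7,5) = 21
dim_A + dim_B = 7 + 21 = 28


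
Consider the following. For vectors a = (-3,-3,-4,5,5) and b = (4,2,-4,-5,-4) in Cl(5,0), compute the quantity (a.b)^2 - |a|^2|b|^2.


a . b = (-3)*4 + (-3)*2 + (-4)*(-4) + 5*(-5) + 5*(-4)
= -12 + (-6) + 16 + (-25) + (-20) = -47
|a|^2 = (-3)^2 + (-3)^2 + (-4)^2 + 5^2 + 5^2 = 84
|b|^2 = 4^2 + 2^2 + (-4)^2 + (-5)^2 + (-4)^2 = 77
(a.b)^2 = (-47)^2 = 2209
|a|^2 * |b|^2 = 84 * 77 = 6468
Result = 2209 - 6468 = -4259


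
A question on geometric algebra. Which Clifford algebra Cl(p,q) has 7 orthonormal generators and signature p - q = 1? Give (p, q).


We need p + q = 7 and p - q = 1.
Adding: 2p = 7 + 1 = 8, so p = 4.
Then q = 7 - 4 = 3.
(p, q) = (4, 3)


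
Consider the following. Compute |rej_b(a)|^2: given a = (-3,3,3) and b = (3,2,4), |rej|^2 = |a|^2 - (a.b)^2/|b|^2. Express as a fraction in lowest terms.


|a|^2 = (-3)^2 + 3^2 + 3^2 = 27
|b|^2 = 3^2 + 2^2 + 4^2 = 29
a . b = (-3)*3 + 3*2 + 3*4 = 9
(a.b)^2 = 9^2 = 81
|rej|^2 = 27 - 81/29
= (783 - 81)/29
= 702/29
In lowest terms: 702/29


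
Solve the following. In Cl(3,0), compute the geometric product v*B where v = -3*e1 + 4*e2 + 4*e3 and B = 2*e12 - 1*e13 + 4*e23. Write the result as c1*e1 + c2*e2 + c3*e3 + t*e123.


vB has grade-1 (vector) and grade-3 (trivector) parts: vB = (v _| B) + (v ^ B).
Vector part <vB>_1:
  e1: -v2*b12 - v3*b13 = -(4)*(2) - (4)*(-1) = -4
  e2: v1*b12 - v3*b23 = (-3)*(2) - (4)*(4) = -22
  e3: v1*b13 + v2*b23 = (-3)*(-1) + (4)*(4) = 19
Trivector part <vB>_3:
  e123: v1*b23 - v2*b13 + v3*b12 = (-3)*(4) - (4)*(-1) + (4)*(2) = 0
vB = -4*e1 - 22*e2 + 19*e3 + 0*e123


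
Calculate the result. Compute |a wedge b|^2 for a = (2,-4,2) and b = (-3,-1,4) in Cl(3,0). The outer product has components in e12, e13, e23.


a wedge b = (a1*b2 - a2*b1)*e12 + (a1*b3 - a3*b1)*e13 + (a2*b3 - a3*b2)*e23
e12 coeff: 2*(-1) - (-4)*(-3) = -2 - 12 = -14
e13 coeff: 2*4 - 2*(-3) = 8 - (-6) = 14
e23 coeff: (-4)*4 - 2*(-1) = -16 - (-2) = -14
|a wedge b|^2 = (-14)^2 + 14^2 + (-14)^2
= 196 + 196 + 196
= 588


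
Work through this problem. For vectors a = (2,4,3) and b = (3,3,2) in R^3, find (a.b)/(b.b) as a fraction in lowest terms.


Projection coefficient = (a . b) / (b . b)
a . b = 2*3 + 4*3 + 3*2
= 6 + 12 + 6 = 24
b . b = 3^2 + 3^2 + 2^2
= 9 + 9 + 4 = 22
Coefficient = 24/22
In lowest terms: 12/11


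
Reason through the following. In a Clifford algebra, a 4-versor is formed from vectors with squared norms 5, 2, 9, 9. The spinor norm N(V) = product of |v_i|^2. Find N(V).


Spinor norm N(V) = |v1|^2 * |v2|^2 * ... * |v4|^2
= 5 * 2 * 9 * 9
Running product: 5, 10, 90, 810
N(V) = 810


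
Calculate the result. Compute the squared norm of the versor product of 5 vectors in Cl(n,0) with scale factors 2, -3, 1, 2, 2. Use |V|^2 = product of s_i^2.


Each vector v_i has |v_i|^2 = s_i^2
Squared scales: 2^2 = 4, (-3)^2 = 9, 1^2 = 1, 2^2 = 4, 2^2 = 4
|V|^2 = 4 * 9 * 1 * 4 * 4
= 576


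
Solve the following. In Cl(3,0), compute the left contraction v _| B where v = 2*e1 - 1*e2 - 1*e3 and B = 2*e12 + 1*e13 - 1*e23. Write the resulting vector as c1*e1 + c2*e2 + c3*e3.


Left contraction v _| B = <vB>_1 (grade-1 part of the geometric product vB).
Using e1_|e12 = e2, e2_|e12 = -e1, e1_|e13 = e3, e3_|e13 = -e1, e2_|e23 = e3, e3_|e23 = -e2:
e1 coeff: -v2*b12 - v3*b13 = -(-1)*(2) - (-1)*(1) = 3
e2 coeff: v1*b12 - v3*b23 = (2)*(2) - (-1)*(-1) = 3
e3 coeff: v1*b13 + v2*b23 = (2)*(1) + (-1)*(-1) = 3
v _| B = 3*e1 + 3*e2 + 3*e3


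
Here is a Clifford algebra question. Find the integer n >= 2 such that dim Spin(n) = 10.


dim Spin(n) = dim so(n) = n(n-1)/2.
Solve n(n-1)/2 = 10, i.e. n^2 - n - 20 = 0.
Discriminant = 1 + 8*10 = 81
n = (1 + sqrt(81))/2 = (1 + 9)/2 = 5


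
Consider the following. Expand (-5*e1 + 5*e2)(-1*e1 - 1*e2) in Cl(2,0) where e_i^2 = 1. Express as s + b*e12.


Expand: (-5*e1 + 5*e2)(-1*e1 - 1*e2)
= (-5)*(-1)*e1e1 + (-5)*(-1)*e1e2 + 5*(-1)*e2e1 + 5*(-1)*e2e2
Using e1^2 = e2^2 = 1, e2e1 = -e1e2:
Scalar part s = (-5)*(-1) + 5*(-1) = 5 + (-5) = 0
Bivector part b = (-5)*(-1) - 5*(-1) = 5 - (-5) = 10
uv = 0 + 10*e12


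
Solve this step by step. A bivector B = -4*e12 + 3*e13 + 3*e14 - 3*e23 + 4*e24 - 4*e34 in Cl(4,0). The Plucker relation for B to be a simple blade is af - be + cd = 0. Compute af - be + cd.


Plucker relation: af - be + cd
a*f = (-4)*(-4) = 16
b*e = 3*4 = 12
c*d = 3*(-3) = -9
af - be + cd = 16 - 12 + (-9)
= -5


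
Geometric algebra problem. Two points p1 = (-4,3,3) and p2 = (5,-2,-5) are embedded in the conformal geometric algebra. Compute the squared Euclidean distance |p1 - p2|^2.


p1 - p2 = (-9, 5, 8)
|p1 - p2|^2 = (-9)^2 + 5^2 + 8^2
= 81 + 25 + 64
= 170


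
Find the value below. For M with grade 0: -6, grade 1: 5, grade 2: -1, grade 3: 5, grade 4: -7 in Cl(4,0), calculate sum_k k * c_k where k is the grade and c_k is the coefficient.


Grade-weighted sum = sum of grade_k * coefficient_k
0*(-6) = 0
1*5 = 5
2*(-1) = -2
3*5 = 15
4*(-7) = -28
Total = 0 + 5 + (-2) + 15 + (-28) = -10


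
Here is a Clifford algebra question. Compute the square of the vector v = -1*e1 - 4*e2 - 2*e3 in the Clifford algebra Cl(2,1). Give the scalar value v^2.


v^2 = sum of c_i^2 * e_i^2
Positive signature terms (e_i^2 = +1): (-1)^2 + (-4)^2 = 17
Negative signature terms (e_j^2 = -1): (-2)^2 = 4
v^2 = 17 - 4 = 13


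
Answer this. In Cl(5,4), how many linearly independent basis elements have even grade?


Even subalgebra dimension = 2^(n-1)
n = 5 + 4 = 9
2^(9 - 1) = 2^8 = 256
Verification: sum of C(9,k) for even k = 1 + 36 + 126 + 84 + 9 = 256
Result = 256


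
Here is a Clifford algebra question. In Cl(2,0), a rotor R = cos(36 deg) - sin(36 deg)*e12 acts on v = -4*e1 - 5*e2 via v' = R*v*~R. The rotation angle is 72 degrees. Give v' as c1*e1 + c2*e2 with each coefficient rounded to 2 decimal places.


Rotor R = cos(36deg) - sin(36deg)*e12
Rotation angle theta = 2 * 36 = 72 degrees
v' = R*v*~R rotates v by theta.
cos(72deg) = 0.3090, sin(72deg) = 0.9511
v'_1 = -4*cos(72deg) - (-5)*sin(72deg)
= -4*0.3090 - (-5)*0.9511
= 3.52
v'_2 = -4*sin(72deg) + (-5)*cos(72deg)
= -4*0.9511 + (-5)*0.3090
= -5.35
v' = 3.52*e1 - 5.35*e2


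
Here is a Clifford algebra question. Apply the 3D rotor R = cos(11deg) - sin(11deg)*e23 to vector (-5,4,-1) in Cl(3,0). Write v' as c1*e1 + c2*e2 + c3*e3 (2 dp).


Rotor R = cos(11deg) - sin(11deg)*e23
Rotation angle theta = 2 * 11 = 22 degrees in the e23 plane (e2 -> e3).
The component perpendicular to the plane (e1) is invariant: v'_1 = v1 = -5.00
cos(22deg) = 0.9272, sin(22deg) = 0.3746
v'_2 = v2*cos(theta) - v3*sin(theta) = 4*0.9272 - (-1)*0.3746 = 4.08
v'_3 = v2*sin(theta) + v3*cos(theta) = 4*0.3746 + (-1)*0.9272 = 0.57
v' = -5.00*e1 + 4.08*e2 + 0.57*e3


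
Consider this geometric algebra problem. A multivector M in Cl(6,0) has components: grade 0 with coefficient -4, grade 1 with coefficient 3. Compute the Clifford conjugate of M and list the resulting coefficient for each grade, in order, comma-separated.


Clifford conjugate sign for grade k: (-1)^(k(k+1)/2)
Grade 0: (-1)^(0*1/2) = (-1)^0 = 1, coeff -4 -> -4
Grade 1: (-1)^(1*2/2) = (-1)^1 = -1, coeff 3 -> -3
Conjugated coefficients: -4, -3


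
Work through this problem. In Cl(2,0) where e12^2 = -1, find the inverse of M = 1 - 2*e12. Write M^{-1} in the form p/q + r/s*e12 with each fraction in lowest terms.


M = 1 - 2*e12, where e12^2 = -1.
Since M commutes with its reverse ~M = a - b*e12, M * ~M = a^2 - b^2*e12^2 = a^2 + b^2.
So M^{-1} = ~M / (a^2 + b^2) = (a - b*e12)/(a^2 + b^2).
a^2 + b^2 = 1 + 4 = 5
Scalar part = 1/5 = 1/5
Bivector coeff = 2/5 = 2/5
M^{-1} = 1/5 + 2/5*e12


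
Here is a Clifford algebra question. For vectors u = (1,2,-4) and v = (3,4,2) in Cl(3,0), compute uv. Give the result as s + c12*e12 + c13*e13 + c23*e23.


In Cl(3,0): e_i^2 = 1, e_ie_j = -e_je_i for i != j.
Scalar part = u . v = 1*3 + 2*4 + (-4)*2
= 3 + 8 + (-8) = 3
e12 coeff = 1*4 - 2*3 = 4 - 6 = -2
e13 coeff = 1*2 - (-4)*3 = 2 - (-12) = 14
e23 coeff = 2*2 - (-4)*4 = 4 - (-16) = 20
uv = 3 - 2*e12 + 14*e13 + 20*e23


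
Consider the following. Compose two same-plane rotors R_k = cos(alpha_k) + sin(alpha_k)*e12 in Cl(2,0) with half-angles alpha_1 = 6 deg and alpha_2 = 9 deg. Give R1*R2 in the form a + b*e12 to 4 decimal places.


Same-plane rotors commute and their half-angles add:
R1*R2 = cos(a1 + a2) + sin(a1 + a2)*e12.
a1 + a2 = 6 + 9 = 15 deg
cos(15 deg) = 0.9659
sin(15 deg) = 0.2588
R1*R2 = 0.9659 + 0.2588*e12


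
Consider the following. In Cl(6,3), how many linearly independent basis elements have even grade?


Even subalgebra dimension = 2^(n-1)
n = 6 + 3 = 9
2^(9 - 1) = 2^8 = 256
Verification: sum of C(9,k) for even k = 1 + 36 + 126 + 84 + 9 = 256
Result = 256


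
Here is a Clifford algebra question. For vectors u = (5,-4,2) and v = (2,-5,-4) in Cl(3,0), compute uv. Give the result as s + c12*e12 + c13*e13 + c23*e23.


In Cl(3,0): e_i^2 = 1, e_ie_j = -e_je_i for i != j.
Scalar part = u . v = 5*2 + (-4)*(-5) + 2*(-4)
= 10 + 20 + (-8) = 22
e12 coeff = 5*(-5) - (-4)*2 = -25 - (-8) = -17
e13 coeff = 5*(-4) - 2*2 = -20 - 4 = -24
e23 coeff = (-4)*(-4) - 2*(-5) = 16 - (-10) = 26
uv = 22 - 17*e12 - 24*e13 + 26*e23


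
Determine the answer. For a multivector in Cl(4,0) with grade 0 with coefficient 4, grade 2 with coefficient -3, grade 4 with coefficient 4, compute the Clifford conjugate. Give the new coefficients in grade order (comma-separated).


Clifford conjugate sign for grade k: (-1)^(k(k+1)/2)
Grade 0: (-1)^(0*1/2) = (-1)^0 = 1, coeff 4 -> 4
Grade 2: (-1)^(2*3/2) = (-1)^3 = -1, coeff -3 -> 3
Grade 4: (-1)^(4*5/2) = (-1)^10 = 1, coeff 4 -> 4
Conjugated coefficients: 4, 3, 4


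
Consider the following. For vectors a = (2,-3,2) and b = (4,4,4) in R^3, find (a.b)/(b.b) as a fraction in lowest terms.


Projection coefficient = (a . b) / (b . b)
a . b = 2*4 + (-3)*4 + 2*4
= 8 + (-12) + 8 = 4
b . b = 4^2 + 4^2 + 4^2
= 16 + 16 + 16 = 48
Coefficient = 4/48
In lowest terms: 1/12


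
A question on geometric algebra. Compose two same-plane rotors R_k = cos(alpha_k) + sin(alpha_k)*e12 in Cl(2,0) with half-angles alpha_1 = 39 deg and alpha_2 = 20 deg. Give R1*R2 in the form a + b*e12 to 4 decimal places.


Same-plane rotors commute and their half-angles add:
R1*R2 = cos(a1 + a2) + sin(a1 + a2)*e12.
a1 + a2 = 39 + 20 = 59 deg
cos(59 deg) = 0.5150
sin(59 deg) = 0.8572
R1*R2 = 0.5150 + 0.8572*e12


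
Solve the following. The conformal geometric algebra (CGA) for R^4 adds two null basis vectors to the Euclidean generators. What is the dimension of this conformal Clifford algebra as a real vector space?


The conformal model of R^4 uses Cl(5,1): the 4 Euclidean generators plus two extra orthogonal generators e+ (e+^2 = +1) and e- (e-^2 = -1), from which the null vectors e0, einf are built.
Number of generators m = 4 + 2 = 6.
dim Cl(p,q) = 2^m = 2^6 = 64


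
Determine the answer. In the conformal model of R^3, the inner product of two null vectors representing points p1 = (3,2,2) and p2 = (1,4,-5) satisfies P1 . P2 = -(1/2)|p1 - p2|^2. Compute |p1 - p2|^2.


p1 - p2 = (2, -2, 7)
|p1 - p2|^2 = 2^2 + (-2)^2 + 7^2
= 4 + 4 + 49
= 57


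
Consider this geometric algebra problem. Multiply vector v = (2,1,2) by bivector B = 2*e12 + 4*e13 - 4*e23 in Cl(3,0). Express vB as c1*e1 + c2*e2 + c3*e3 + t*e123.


vB has grade-1 (vector) and grade-3 (trivector) parts: vB = (v _| B) + (v ^ B).
Vector part <vB>_1:
  e1: -v2*b12 - v3*b13 = -(1)*(2) - (2)*(4) = -10
  e2: v1*b12 - v3*b23 = (2)*(2) - (2)*(-4) = 12
  e3: v1*b13 + v2*b23 = (2)*(4) + (1)*(-4) = 4
Trivector part <vB>_3:
  e123: v1*b23 - v2*b13 + v3*b12 = (2)*(-4) - (1)*(4) + (2)*(2) = -8
vB = -10*e1 + 12*e2 + 4*e3 - 8*e123


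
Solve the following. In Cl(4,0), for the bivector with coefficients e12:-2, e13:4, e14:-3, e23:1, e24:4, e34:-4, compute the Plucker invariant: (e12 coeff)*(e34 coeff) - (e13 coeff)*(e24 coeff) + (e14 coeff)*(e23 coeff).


Plucker relation: af - be + cd
a*f = (-2)*(-4) = 8
b*e = 4*4 = 16
c*d = (-3)*1 = -3
af - be + cd = 8 - 16 + (-3)
= -11


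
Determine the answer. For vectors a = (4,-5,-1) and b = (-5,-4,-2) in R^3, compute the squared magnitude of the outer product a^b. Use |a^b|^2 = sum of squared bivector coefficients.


a wedge b = (a1*b2 - a2*b1)*e12 + (a1*b3 - a3*b1)*e13 + (a2*b3 - a3*b2)*e23
e12 coeff: 4*(-4) - (-5)*(-5) = -16 - 25 = -41
e13 coeff: 4*(-2) - (-1)*(-5) = -8 - 5 = -13
e23 coeff: (-5)*(-2) - (-1)*(-4) = 10 - 4 = 6
|a wedge b|^2 = (-41)^2 + (-13)^2 + 6^2
= 1681 + 169 + 36
= 1886


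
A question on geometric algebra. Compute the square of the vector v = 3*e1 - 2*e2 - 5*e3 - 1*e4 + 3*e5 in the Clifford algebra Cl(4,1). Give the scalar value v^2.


v^2 = sum of c_i^2 * e_i^2
Positive signature terms (e_i^2 = +1): 3^2 + (-2)^2 + (-5)^2 + (-1)^2 = 39
Negative signature terms (e_j^2 = -1): 3^2 = 9
v^2 = 39 - 9 = 30


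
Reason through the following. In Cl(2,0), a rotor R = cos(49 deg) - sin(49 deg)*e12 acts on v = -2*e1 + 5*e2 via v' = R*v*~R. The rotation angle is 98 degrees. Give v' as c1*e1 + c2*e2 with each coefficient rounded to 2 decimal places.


Rotor R = cos(49deg) - sin(49deg)*e12
Rotation angle theta = 2 * 49 = 98 degrees
v' = R*v*~R rotates v by theta.
cos(98deg) = -0.1392, sin(98deg) = 0.9903
v'_1 = -2*cos(98deg) - 5*sin(98deg)
= -2*(-0.1392) - 5*0.9903
= -4.67
v'_2 = -2*sin(98deg) + 5*cos(98deg)
= -2*0.9903 + 5*(-0.1392)
= -2.68
v' = -4.67*e1 - 2.68*e2


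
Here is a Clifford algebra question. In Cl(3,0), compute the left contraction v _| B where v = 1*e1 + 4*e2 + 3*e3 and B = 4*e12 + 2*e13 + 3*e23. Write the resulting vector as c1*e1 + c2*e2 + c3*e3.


Left contraction v _| B = <vB>_1 (grade-1 part of the geometric product vB).
Using e1_|e12 = e2, e2_|e12 = -e1, e1_|e13 = e3, e3_|e13 = -e1, e2_|e23 = e3, e3_|e23 = -e2:
e1 coeff: -v2*b12 - v3*b13 = -(4)*(4) - (3)*(2) = -22
e2 coeff: v1*b12 - v3*b23 = (1)*(4) - (3)*(3) = -5
e3 coeff: v1*b13 + v2*b23 = (1)*(2) + (4)*(3) = 14
v _| B = -22*e1 - 5*e2 + 14*e3


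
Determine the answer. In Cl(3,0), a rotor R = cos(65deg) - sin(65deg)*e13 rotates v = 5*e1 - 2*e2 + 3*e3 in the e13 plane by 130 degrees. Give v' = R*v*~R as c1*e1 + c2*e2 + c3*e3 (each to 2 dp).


Rotor R = cos(65deg) - sin(65deg)*e13
Rotation angle theta = 2 * 65 = 130 degrees in the e13 plane (e1 -> e3).
The component perpendicular to the plane (e2) is invariant: v'_2 = v2 = -2.00
cos(130deg) = -0.6428, sin(130deg) = 0.7660
v'_1 = v1*cos(theta) - v3*sin(theta) = 5*(-0.6428) - 3*0.7660 = -5.51
v'_3 = v1*sin(theta) + v3*cos(theta) = 5*0.7660 + 3*(-0.6428) = 1.90
v' = -5.51*e1 - 2.00*e2 + 1.90*e3


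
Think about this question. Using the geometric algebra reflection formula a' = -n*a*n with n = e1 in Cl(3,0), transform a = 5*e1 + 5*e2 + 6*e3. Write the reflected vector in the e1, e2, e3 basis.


Reflection formula: a' = -n*a*n, with n = e1 (unit vector, n^2 = 1).
For reflection through hyperplane perp to e1:
The component along e1 flips sign, others stay.
a = (5, 5, 6)
a' = (-5, 5, 6)
a' = -5*e1 + 5*e2 + 6*e3


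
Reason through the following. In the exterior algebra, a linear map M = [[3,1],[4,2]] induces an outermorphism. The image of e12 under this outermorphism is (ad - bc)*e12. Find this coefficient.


The outermorphism of a linear map f sends e1^e2 to f(e1)^f(e2).
f(e1) = 3*e1 + 4*e2
f(e2) = 1*e1 + 2*e2
f(e1) ^ f(e2) = (3*e1 + 4*e2) ^ (1*e1 + 2*e2)
= 3*2*e12 + 4*1*e21
= (6 - 4)*e12
= 2*e12
Coefficient = 2


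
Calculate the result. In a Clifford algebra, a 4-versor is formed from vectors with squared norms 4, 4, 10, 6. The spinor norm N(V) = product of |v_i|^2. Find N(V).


Spinor norm N(V) = |v1|^2 * |v2|^2 * ... * |v4|^2
= 4 * 4 * 10 * 6
Running product: 4, 16, 160, 960
N(V) = 960


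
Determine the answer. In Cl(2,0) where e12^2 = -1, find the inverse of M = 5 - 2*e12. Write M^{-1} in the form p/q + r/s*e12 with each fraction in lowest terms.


M = 5 - 2*e12, where e12^2 = -1.
Since M commutes with its reverse ~M = a - b*e12, M * ~M = a^2 - b^2*e12^2 = a^2 + b^2.
So M^{-1} = ~M / (a^2 + b^2) = (a - b*e12)/(a^2 + b^2).
a^2 + b^2 = 25 + 4 = 29
Scalar part = 5/29 = 5/29
Bivector coeff = 2/29 = 2/29
M^{-1} = 5/29 + 2/29*e12


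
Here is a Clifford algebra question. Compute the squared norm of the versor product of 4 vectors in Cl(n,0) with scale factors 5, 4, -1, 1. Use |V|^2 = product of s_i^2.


Each vector v_i has |v_i|^2 = s_i^2
Squared scales: 5^2 = 25, 4^2 = 16, (-1)^2 = 1, 1^2 = 1
|V|^2 = 25 * 16 * 1 * 1
= 400


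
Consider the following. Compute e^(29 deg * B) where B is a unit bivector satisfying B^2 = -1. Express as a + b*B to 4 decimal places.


For a unit bivector B with B^2 = -1, the exponential series gives
e^(theta*B) = cos(theta) + sin(theta)*B (the GA analogue of Euler's formula).
theta = 29 degrees = 0.506145 rad
cos(29 deg) = 0.8746
sin(29 deg) = 0.4848
exp(theta*B) = 0.8746 + 0.4848*B


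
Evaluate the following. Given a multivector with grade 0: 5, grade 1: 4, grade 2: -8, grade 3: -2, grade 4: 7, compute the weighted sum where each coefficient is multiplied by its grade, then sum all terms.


Grade-weighted sum = sum of grade_k * coefficient_k
0*5 = 0
1*4 = 4
2*(-8) = -16
3*(-2) = -6
4*7 = 28
Total = 0 + 4 + (-16) + (-6) + 28 = 10


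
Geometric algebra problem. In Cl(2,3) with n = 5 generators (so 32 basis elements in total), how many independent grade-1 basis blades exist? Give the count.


Number of grade-k basis blades in Cl(p,q) with n = p + q is C(n, k).
n = 2 + 3 = 5
C(5, 1) = 5! / (1! * 4!)
= 120 / (1 * 24)
= 5


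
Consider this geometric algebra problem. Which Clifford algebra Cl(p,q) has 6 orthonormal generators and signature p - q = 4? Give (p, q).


We need p + q = 6 and p - q = 4.
Adding: 2p = 6 + 4 = 10, so p = 5.
Then q = 6 - 5 = 1.
(p, q) = (5, 1)


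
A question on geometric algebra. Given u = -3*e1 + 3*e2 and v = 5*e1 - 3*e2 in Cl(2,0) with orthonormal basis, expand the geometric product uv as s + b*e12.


Expand: (-3*e1 + 3*e2)(5*e1 - 3*e2)
= (-3)*5*e1e1 + (-3)*(-3)*e1e2 + 3*5*e2e1 + 3*(-3)*e2e2
Using e1^2 = e2^2 = 1, e2e1 = -e1e2:
Scalar part s = (-3)*5 + 3*(-3) = -15 + (-9) = -24
Bivector part b = (-3)*(-3) - 3*5 = 9 - 15 = -6
uv = -24 - 6*e12


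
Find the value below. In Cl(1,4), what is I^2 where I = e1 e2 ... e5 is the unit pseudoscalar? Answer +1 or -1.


The pseudoscalar I = e1...e_n (product of all n generators) of Cl(p,q) satisfies I^2 = (-1)^(q + n(n-1)/2).
p = 1, q = 4, n = p + q = 5
n(n-1)/2 = 5 * 4 / 2 = 10
Exponent = q + n(n-1)/2 = 4 + 10 = 14
I^2 = (-1)^14 = +1


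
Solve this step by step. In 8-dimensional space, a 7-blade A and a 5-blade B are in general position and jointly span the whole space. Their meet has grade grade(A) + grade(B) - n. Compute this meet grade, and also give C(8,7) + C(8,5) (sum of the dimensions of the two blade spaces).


Meet grade = grade(A) + grade(B) - n
= 7 + 5 - 8 = 4
C(8,7) = 8
C(8,5) = 56
dim_A + dim_B = 8 + 56 = 64


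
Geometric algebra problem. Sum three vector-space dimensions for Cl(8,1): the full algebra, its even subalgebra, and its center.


n = 8 + 1 = 9
Total dim = 2^9 = 512
Even subalgebra dim = 2^8 = 256
n is odd, so center dim = 2
Sum = 512 + 256 + 2 = 770


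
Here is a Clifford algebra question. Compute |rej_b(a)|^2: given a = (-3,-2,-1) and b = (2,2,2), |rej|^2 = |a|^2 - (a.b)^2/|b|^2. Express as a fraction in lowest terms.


|a|^2 = (-3)^2 + (-2)^2 + (-1)^2 = 14
|b|^2 = 2^2 + 2^2 + 2^2 = 12
a . b = (-3)*2 + (-2)*2 + (-1)*2 = -12
(a.b)^2 = (-12)^2 = 144
|rej|^2 = 14 - 144/12
= (168 - 144)/12
= 24/12
In lowest terms: 2/1


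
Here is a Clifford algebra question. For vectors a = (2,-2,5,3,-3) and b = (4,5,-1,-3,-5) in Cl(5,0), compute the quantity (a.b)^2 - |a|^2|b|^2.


a . b = 2*4 + (-2)*5 + 5*(-1) + 3*(-3) + (-3)*(-5)
= 8 + (-10) + (-5) + (-9) + 15 = -1
|a|^2 = 2^2 + (-2)^2 + 5^2 + 3^2 + (-3)^2 = 51
|b|^2 = 4^2 + 5^2 + (-1)^2 + (-3)^2 + (-5)^2 = 76
(a.b)^2 = (-1)^2 = 1
|a|^2 * |b|^2 = 51 * 76 = 3876
Result = 1 - 3876 = -3875


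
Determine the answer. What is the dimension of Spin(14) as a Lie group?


Spin(n) double-covers SO(n); both have Lie algebra so(n) of dimension n(n-1)/2.
n = 14
n(n-1) = 14 * 13 = 182
dim Spin(14) = 182/2 = 91


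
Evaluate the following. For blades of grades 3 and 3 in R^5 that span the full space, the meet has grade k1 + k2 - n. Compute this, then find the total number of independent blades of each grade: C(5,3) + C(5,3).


Meet grade = grade(A) + grade(B) - n
= 3 + 3 - 5 = 1
C(5,3) = 10
C(5,3) = 10
dim_A + dim_B = 10 + 10 = 20


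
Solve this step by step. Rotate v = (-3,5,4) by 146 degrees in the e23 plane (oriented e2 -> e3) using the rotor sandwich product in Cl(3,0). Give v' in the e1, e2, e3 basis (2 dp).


Rotor R = cos(73deg) - sin(73deg)*e23
Rotation angle theta = 2 * 73 = 146 degrees in the e23 plane (e2 -> e3).
The component perpendicular to the plane (e1) is invariant: v'_1 = v1 = -3.00
cos(146deg) = -0.8290, sin(146deg) = 0.5592
v'_2 = v2*cos(theta) - v3*sin(theta) = 5*(-0.8290) - 4*0.5592 = -6.38
v'_3 = v2*sin(theta) + v3*cos(theta) = 5*0.5592 + 4*(-0.8290) = -0.52
v' = -3.00*e1 - 6.38*e2 - 0.52*e3
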